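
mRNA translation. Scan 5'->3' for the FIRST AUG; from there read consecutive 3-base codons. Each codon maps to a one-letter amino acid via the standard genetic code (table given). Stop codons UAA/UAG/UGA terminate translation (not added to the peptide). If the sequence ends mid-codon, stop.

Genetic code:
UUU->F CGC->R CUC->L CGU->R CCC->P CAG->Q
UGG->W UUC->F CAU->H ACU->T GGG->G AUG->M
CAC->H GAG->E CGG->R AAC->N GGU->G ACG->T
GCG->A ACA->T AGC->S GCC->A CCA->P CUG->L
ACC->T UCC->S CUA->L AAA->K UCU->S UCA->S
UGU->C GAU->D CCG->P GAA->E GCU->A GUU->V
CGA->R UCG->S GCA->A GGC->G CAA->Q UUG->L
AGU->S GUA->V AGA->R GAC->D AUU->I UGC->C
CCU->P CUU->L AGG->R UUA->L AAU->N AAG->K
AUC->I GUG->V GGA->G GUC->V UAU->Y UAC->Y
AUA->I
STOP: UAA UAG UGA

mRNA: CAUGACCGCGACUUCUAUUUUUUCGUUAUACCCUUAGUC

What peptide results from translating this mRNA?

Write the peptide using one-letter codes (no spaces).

start AUG at pos 1
pos 1: AUG -> M; peptide=M
pos 4: ACC -> T; peptide=MT
pos 7: GCG -> A; peptide=MTA
pos 10: ACU -> T; peptide=MTAT
pos 13: UCU -> S; peptide=MTATS
pos 16: AUU -> I; peptide=MTATSI
pos 19: UUU -> F; peptide=MTATSIF
pos 22: UCG -> S; peptide=MTATSIFS
pos 25: UUA -> L; peptide=MTATSIFSL
pos 28: UAC -> Y; peptide=MTATSIFSLY
pos 31: CCU -> P; peptide=MTATSIFSLYP
pos 34: UAG -> STOP

Answer: MTATSIFSLYP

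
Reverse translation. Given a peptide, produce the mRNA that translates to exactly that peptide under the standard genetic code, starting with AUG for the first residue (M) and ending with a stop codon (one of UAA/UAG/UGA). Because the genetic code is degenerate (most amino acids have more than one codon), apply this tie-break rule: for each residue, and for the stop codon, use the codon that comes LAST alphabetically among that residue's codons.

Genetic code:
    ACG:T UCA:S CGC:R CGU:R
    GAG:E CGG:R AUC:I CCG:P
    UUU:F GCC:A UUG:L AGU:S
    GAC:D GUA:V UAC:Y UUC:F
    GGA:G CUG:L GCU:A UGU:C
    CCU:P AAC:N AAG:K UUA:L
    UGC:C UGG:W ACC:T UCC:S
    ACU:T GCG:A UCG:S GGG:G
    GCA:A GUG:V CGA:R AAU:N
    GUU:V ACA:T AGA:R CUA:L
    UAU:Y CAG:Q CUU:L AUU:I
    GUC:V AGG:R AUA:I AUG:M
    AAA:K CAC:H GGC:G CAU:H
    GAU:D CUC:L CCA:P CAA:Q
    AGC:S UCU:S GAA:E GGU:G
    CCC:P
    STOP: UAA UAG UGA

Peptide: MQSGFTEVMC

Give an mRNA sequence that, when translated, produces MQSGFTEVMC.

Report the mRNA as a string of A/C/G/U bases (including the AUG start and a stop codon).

Answer: mRNA: AUGCAGUCUGGUUUUACUGAGGUUAUGUGUUGA

Derivation:
residue 1: M -> AUG (start codon)
residue 2: Q codons sorted = CAA,CAG -> pick last = CAG
residue 3: S codons sorted = AGC,AGU,UCA,UCC,UCG,UCU -> pick last = UCU
residue 4: G codons sorted = GGA,GGC,GGG,GGU -> pick last = GGU
residue 5: F codons sorted = UUC,UUU -> pick last = UUU
residue 6: T codons sorted = ACA,ACC,ACG,ACU -> pick last = ACU
residue 7: E codons sorted = GAA,GAG -> pick last = GAG
residue 8: V codons sorted = GUA,GUC,GUG,GUU -> pick last = GUU
residue 9: M -> AUG (only codon)
residue 10: C codons sorted = UGC,UGU -> pick last = UGU
terminator: stop codons sorted = UAA,UAG,UGA -> pick last = UGA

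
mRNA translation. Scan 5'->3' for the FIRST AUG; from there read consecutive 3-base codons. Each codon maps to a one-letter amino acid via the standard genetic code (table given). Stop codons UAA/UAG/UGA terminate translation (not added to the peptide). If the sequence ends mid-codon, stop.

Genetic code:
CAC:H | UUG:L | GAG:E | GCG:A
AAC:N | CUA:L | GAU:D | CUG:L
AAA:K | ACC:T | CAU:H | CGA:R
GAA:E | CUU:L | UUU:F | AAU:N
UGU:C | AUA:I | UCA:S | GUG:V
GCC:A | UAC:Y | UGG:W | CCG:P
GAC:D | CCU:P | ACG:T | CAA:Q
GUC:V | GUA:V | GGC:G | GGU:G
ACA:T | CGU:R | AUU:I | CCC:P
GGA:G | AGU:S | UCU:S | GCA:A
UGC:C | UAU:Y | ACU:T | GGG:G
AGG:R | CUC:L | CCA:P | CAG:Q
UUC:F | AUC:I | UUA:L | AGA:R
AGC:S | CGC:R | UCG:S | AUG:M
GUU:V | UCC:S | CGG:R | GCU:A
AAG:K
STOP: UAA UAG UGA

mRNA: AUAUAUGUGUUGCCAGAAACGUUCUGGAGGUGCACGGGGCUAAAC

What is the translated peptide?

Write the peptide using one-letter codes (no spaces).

Answer: MCCQKRSGGARG

Derivation:
start AUG at pos 4
pos 4: AUG -> M; peptide=M
pos 7: UGU -> C; peptide=MC
pos 10: UGC -> C; peptide=MCC
pos 13: CAG -> Q; peptide=MCCQ
pos 16: AAA -> K; peptide=MCCQK
pos 19: CGU -> R; peptide=MCCQKR
pos 22: UCU -> S; peptide=MCCQKRS
pos 25: GGA -> G; peptide=MCCQKRSG
pos 28: GGU -> G; peptide=MCCQKRSGG
pos 31: GCA -> A; peptide=MCCQKRSGGA
pos 34: CGG -> R; peptide=MCCQKRSGGAR
pos 37: GGC -> G; peptide=MCCQKRSGGARG
pos 40: UAA -> STOP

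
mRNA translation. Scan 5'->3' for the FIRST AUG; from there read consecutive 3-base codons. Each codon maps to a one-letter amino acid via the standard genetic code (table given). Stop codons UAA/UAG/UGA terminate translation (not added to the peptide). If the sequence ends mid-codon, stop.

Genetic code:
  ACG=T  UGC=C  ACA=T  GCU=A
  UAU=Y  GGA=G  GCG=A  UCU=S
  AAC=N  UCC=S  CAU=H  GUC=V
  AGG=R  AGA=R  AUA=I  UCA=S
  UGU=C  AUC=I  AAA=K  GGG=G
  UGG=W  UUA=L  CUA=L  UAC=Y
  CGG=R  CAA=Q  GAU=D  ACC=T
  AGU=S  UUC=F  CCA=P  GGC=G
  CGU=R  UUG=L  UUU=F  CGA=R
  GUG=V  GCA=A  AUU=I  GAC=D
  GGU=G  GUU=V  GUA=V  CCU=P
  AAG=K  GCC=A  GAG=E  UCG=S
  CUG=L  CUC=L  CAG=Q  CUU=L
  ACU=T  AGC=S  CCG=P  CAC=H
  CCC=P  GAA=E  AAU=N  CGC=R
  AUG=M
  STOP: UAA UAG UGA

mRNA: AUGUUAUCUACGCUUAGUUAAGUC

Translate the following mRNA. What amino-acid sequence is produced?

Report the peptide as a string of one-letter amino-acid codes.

Answer: MLSTLS

Derivation:
start AUG at pos 0
pos 0: AUG -> M; peptide=M
pos 3: UUA -> L; peptide=ML
pos 6: UCU -> S; peptide=MLS
pos 9: ACG -> T; peptide=MLST
pos 12: CUU -> L; peptide=MLSTL
pos 15: AGU -> S; peptide=MLSTLS
pos 18: UAA -> STOP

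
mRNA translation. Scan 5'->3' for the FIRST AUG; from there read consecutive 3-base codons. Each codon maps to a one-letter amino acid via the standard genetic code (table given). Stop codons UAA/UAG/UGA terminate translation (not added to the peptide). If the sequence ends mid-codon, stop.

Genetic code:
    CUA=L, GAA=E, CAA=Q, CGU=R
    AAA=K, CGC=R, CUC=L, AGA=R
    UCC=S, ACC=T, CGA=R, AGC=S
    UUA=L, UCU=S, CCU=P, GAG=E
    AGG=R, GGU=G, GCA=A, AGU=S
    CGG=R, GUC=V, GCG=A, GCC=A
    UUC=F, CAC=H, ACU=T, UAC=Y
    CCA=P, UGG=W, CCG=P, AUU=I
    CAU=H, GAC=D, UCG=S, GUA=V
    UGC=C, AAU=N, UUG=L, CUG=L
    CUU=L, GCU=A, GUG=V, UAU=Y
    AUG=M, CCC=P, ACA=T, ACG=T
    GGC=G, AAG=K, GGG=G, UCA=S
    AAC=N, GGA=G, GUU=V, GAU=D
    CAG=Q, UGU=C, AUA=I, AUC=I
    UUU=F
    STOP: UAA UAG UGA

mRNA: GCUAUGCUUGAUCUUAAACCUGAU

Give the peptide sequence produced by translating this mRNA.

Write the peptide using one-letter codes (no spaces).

start AUG at pos 3
pos 3: AUG -> M; peptide=M
pos 6: CUU -> L; peptide=ML
pos 9: GAU -> D; peptide=MLD
pos 12: CUU -> L; peptide=MLDL
pos 15: AAA -> K; peptide=MLDLK
pos 18: CCU -> P; peptide=MLDLKP
pos 21: GAU -> D; peptide=MLDLKPD
pos 24: only 0 nt remain (<3), stop (end of mRNA)

Answer: MLDLKPD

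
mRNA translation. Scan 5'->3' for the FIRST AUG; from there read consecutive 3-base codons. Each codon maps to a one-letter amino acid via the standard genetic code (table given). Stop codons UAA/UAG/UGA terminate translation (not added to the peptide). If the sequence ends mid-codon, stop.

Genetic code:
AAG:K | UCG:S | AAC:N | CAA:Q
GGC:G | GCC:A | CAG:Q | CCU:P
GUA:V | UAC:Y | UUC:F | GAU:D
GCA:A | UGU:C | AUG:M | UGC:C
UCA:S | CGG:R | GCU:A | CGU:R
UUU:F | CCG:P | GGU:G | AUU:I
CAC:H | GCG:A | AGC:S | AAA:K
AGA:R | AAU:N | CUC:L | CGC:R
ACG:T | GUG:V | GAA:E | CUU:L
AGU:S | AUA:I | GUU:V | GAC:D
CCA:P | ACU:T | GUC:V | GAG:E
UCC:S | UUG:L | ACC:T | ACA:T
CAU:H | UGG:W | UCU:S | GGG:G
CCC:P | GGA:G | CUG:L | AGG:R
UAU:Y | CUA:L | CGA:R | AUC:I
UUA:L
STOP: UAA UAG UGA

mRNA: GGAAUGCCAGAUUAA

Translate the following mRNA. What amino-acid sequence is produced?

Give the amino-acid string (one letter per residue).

start AUG at pos 3
pos 3: AUG -> M; peptide=M
pos 6: CCA -> P; peptide=MP
pos 9: GAU -> D; peptide=MPD
pos 12: UAA -> STOP

Answer: MPD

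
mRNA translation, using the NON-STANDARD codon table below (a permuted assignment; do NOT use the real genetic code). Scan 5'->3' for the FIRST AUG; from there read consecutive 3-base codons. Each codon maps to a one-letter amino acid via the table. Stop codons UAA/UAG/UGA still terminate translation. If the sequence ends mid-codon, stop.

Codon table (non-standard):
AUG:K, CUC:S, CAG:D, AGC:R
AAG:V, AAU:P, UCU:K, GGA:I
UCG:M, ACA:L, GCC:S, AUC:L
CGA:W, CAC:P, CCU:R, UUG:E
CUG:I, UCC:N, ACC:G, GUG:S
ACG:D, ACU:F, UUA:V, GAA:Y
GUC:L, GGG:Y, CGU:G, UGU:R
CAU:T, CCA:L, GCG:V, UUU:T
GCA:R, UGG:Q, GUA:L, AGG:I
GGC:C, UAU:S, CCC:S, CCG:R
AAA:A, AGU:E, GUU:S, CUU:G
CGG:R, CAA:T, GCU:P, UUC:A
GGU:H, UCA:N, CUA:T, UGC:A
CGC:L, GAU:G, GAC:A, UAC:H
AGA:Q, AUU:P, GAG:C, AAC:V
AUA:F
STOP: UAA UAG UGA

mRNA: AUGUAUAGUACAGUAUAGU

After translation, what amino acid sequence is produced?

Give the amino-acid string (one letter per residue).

Answer: KSELL

Derivation:
start AUG at pos 0
pos 0: AUG -> K; peptide=K
pos 3: UAU -> S; peptide=KS
pos 6: AGU -> E; peptide=KSE
pos 9: ACA -> L; peptide=KSEL
pos 12: GUA -> L; peptide=KSELL
pos 15: UAG -> STOP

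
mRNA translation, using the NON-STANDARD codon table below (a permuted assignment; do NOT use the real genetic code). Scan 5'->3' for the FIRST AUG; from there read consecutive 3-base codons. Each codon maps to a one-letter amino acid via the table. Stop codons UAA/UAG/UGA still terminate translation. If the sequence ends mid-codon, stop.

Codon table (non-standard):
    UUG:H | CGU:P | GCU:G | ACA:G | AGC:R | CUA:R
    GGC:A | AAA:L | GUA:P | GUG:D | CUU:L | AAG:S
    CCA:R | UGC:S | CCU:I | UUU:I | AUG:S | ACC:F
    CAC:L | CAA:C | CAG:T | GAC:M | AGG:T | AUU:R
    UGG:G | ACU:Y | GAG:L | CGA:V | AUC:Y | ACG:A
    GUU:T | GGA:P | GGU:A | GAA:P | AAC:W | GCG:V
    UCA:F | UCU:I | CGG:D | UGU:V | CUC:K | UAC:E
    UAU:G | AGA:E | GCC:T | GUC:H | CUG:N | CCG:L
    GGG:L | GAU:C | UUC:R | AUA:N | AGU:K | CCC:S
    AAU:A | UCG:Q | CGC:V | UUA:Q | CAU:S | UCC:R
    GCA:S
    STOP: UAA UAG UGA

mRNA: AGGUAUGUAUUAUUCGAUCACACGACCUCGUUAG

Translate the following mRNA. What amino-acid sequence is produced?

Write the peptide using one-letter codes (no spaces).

Answer: SGGQYGVIP

Derivation:
start AUG at pos 4
pos 4: AUG -> S; peptide=S
pos 7: UAU -> G; peptide=SG
pos 10: UAU -> G; peptide=SGG
pos 13: UCG -> Q; peptide=SGGQ
pos 16: AUC -> Y; peptide=SGGQY
pos 19: ACA -> G; peptide=SGGQYG
pos 22: CGA -> V; peptide=SGGQYGV
pos 25: CCU -> I; peptide=SGGQYGVI
pos 28: CGU -> P; peptide=SGGQYGVIP
pos 31: UAG -> STOP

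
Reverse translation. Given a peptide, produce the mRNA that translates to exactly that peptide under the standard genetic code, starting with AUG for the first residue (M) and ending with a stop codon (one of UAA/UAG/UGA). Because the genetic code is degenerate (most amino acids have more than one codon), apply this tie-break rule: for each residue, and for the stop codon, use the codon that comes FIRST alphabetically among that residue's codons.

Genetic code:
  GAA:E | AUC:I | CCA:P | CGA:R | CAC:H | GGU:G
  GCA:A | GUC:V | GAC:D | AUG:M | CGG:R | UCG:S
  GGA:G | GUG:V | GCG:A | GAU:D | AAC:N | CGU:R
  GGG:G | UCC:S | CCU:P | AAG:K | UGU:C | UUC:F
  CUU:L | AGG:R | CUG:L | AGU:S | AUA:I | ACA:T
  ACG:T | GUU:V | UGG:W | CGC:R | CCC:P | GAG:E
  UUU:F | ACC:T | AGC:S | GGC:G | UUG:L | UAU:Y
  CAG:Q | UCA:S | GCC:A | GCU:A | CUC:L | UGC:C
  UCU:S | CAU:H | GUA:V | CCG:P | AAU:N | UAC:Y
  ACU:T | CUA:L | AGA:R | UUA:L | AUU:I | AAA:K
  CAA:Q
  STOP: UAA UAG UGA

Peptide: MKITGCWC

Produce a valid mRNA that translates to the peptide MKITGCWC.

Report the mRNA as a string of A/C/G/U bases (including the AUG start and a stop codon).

residue 1: M -> AUG (start codon)
residue 2: K codons sorted = AAA,AAG -> pick first = AAA
residue 3: I codons sorted = AUA,AUC,AUU -> pick first = AUA
residue 4: T codons sorted = ACA,ACC,ACG,ACU -> pick first = ACA
residue 5: G codons sorted = GGA,GGC,GGG,GGU -> pick first = GGA
residue 6: C codons sorted = UGC,UGU -> pick first = UGC
residue 7: W -> UGG (only codon)
residue 8: C codons sorted = UGC,UGU -> pick first = UGC
terminator: stop codons sorted = UAA,UAG,UGA -> pick first = UAA

Answer: mRNA: AUGAAAAUAACAGGAUGCUGGUGCUAA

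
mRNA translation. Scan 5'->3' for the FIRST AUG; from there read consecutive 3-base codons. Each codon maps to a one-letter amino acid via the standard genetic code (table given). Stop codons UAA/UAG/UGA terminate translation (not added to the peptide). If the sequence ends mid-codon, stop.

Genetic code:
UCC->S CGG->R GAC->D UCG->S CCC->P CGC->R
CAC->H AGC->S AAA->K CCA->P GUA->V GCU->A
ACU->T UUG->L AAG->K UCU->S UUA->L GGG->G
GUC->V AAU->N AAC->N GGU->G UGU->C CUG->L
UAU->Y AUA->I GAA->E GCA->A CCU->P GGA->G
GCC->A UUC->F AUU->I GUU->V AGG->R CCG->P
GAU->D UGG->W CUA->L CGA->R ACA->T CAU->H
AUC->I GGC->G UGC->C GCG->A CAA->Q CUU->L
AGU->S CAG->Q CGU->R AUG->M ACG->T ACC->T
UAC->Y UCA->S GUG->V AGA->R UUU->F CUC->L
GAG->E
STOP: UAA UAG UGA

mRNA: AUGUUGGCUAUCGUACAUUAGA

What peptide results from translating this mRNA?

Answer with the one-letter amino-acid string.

start AUG at pos 0
pos 0: AUG -> M; peptide=M
pos 3: UUG -> L; peptide=ML
pos 6: GCU -> A; peptide=MLA
pos 9: AUC -> I; peptide=MLAI
pos 12: GUA -> V; peptide=MLAIV
pos 15: CAU -> H; peptide=MLAIVH
pos 18: UAG -> STOP

Answer: MLAIVH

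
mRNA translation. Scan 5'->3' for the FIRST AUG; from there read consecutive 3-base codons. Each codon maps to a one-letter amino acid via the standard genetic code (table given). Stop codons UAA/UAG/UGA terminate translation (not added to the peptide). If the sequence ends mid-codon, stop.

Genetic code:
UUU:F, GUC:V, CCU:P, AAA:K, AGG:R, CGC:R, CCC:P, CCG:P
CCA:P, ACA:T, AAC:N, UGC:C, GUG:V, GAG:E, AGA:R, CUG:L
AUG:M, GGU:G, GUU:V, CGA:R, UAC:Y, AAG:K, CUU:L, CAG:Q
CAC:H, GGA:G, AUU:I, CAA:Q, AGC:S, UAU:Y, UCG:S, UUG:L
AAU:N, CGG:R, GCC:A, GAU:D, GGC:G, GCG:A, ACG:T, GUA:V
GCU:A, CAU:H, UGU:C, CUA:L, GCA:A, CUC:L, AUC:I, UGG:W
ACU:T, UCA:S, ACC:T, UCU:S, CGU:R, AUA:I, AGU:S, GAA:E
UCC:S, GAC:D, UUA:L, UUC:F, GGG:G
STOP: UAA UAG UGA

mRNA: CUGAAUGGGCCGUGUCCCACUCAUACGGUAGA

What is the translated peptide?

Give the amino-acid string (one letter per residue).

Answer: MGRVPLIR

Derivation:
start AUG at pos 4
pos 4: AUG -> M; peptide=M
pos 7: GGC -> G; peptide=MG
pos 10: CGU -> R; peptide=MGR
pos 13: GUC -> V; peptide=MGRV
pos 16: CCA -> P; peptide=MGRVP
pos 19: CUC -> L; peptide=MGRVPL
pos 22: AUA -> I; peptide=MGRVPLI
pos 25: CGG -> R; peptide=MGRVPLIR
pos 28: UAG -> STOP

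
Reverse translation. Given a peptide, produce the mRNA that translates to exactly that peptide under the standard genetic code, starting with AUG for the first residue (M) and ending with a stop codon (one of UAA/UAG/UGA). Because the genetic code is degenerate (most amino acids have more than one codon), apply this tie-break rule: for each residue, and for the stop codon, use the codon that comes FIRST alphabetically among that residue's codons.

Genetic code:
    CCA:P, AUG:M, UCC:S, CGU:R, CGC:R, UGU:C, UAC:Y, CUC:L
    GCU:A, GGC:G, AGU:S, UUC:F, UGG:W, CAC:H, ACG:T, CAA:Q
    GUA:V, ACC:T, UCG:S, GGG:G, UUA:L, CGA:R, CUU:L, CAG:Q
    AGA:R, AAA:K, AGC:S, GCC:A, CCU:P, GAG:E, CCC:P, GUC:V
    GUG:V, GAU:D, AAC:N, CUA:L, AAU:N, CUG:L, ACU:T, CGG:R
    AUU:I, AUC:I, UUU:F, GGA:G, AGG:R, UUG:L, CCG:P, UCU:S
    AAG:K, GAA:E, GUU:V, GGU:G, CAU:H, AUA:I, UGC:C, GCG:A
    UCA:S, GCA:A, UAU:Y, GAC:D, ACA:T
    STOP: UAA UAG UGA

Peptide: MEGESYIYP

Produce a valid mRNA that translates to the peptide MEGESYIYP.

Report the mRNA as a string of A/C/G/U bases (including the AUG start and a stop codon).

residue 1: M -> AUG (start codon)
residue 2: E codons sorted = GAA,GAG -> pick first = GAA
residue 3: G codons sorted = GGA,GGC,GGG,GGU -> pick first = GGA
residue 4: E codons sorted = GAA,GAG -> pick first = GAA
residue 5: S codons sorted = AGC,AGU,UCA,UCC,UCG,UCU -> pick first = AGC
residue 6: Y codons sorted = UAC,UAU -> pick first = UAC
residue 7: I codons sorted = AUA,AUC,AUU -> pick first = AUA
residue 8: Y codons sorted = UAC,UAU -> pick first = UAC
residue 9: P codons sorted = CCA,CCC,CCG,CCU -> pick first = CCA
terminator: stop codons sorted = UAA,UAG,UGA -> pick first = UAA

Answer: mRNA: AUGGAAGGAGAAAGCUACAUAUACCCAUAA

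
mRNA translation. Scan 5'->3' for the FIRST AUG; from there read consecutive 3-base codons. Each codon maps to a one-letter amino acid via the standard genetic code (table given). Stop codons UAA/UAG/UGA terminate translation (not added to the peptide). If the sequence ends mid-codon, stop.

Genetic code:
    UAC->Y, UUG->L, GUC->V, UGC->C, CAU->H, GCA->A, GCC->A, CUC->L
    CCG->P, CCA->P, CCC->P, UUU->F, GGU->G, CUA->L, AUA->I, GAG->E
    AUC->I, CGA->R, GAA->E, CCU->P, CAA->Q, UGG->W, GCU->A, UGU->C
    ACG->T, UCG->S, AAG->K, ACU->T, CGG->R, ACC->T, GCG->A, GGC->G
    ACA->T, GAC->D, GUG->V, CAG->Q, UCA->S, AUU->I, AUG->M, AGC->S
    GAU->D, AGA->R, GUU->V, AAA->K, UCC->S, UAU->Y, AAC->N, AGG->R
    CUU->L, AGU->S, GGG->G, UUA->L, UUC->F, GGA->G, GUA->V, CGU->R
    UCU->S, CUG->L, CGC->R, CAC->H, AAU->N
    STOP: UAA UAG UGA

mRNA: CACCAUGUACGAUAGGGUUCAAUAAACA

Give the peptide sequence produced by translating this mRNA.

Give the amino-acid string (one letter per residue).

Answer: MYDRVQ

Derivation:
start AUG at pos 4
pos 4: AUG -> M; peptide=M
pos 7: UAC -> Y; peptide=MY
pos 10: GAU -> D; peptide=MYD
pos 13: AGG -> R; peptide=MYDR
pos 16: GUU -> V; peptide=MYDRV
pos 19: CAA -> Q; peptide=MYDRVQ
pos 22: UAA -> STOP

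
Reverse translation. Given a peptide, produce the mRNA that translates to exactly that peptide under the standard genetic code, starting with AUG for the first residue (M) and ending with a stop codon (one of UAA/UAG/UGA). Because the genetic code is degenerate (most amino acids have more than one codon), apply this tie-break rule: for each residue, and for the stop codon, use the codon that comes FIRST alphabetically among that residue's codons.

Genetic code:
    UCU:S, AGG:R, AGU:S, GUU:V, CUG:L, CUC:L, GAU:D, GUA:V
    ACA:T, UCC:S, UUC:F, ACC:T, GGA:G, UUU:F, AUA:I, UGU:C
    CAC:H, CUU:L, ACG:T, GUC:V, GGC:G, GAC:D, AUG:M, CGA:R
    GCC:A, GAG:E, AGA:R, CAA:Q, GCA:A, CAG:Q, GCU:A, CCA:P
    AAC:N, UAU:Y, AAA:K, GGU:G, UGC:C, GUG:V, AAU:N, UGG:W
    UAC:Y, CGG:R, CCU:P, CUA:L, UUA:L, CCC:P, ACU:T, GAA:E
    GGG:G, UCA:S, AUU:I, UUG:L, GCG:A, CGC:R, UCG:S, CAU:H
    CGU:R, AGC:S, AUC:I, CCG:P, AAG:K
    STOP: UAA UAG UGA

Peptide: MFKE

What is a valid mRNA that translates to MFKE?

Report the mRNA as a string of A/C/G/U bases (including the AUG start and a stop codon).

Answer: mRNA: AUGUUCAAAGAAUAA

Derivation:
residue 1: M -> AUG (start codon)
residue 2: F codons sorted = UUC,UUU -> pick first = UUC
residue 3: K codons sorted = AAA,AAG -> pick first = AAA
residue 4: E codons sorted = GAA,GAG -> pick first = GAA
terminator: stop codons sorted = UAA,UAG,UGA -> pick first = UAA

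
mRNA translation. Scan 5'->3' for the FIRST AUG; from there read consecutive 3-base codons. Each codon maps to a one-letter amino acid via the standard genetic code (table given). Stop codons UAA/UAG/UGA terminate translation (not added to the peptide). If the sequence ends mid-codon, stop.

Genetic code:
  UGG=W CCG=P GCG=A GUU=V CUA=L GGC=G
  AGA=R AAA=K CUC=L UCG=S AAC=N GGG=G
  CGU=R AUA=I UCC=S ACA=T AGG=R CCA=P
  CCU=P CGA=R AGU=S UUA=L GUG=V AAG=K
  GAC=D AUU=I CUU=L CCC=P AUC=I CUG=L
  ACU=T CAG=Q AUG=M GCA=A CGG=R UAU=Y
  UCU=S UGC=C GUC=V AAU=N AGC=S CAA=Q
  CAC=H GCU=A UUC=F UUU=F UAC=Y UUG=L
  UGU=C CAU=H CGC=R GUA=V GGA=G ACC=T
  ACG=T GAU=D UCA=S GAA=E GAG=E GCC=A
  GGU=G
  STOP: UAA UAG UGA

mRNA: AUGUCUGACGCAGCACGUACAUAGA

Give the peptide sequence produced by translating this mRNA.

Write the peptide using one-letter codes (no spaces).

start AUG at pos 0
pos 0: AUG -> M; peptide=M
pos 3: UCU -> S; peptide=MS
pos 6: GAC -> D; peptide=MSD
pos 9: GCA -> A; peptide=MSDA
pos 12: GCA -> A; peptide=MSDAA
pos 15: CGU -> R; peptide=MSDAAR
pos 18: ACA -> T; peptide=MSDAART
pos 21: UAG -> STOP

Answer: MSDAART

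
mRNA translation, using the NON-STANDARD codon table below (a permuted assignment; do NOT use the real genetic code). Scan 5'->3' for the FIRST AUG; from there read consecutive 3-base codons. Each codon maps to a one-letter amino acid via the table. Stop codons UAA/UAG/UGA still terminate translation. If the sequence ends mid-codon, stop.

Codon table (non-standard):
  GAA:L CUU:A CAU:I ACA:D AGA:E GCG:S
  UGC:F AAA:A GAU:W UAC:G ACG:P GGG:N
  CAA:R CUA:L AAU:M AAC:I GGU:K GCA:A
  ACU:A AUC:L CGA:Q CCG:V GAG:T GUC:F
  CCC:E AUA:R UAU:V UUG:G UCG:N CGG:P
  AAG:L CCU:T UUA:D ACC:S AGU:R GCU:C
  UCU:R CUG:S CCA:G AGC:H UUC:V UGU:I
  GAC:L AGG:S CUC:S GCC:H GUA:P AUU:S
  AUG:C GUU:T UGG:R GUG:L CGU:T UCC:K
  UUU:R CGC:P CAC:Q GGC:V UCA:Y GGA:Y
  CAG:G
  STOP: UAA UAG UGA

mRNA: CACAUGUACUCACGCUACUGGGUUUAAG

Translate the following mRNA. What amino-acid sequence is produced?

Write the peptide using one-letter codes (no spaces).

Answer: CGYPGRT

Derivation:
start AUG at pos 3
pos 3: AUG -> C; peptide=C
pos 6: UAC -> G; peptide=CG
pos 9: UCA -> Y; peptide=CGY
pos 12: CGC -> P; peptide=CGYP
pos 15: UAC -> G; peptide=CGYPG
pos 18: UGG -> R; peptide=CGYPGR
pos 21: GUU -> T; peptide=CGYPGRT
pos 24: UAA -> STOP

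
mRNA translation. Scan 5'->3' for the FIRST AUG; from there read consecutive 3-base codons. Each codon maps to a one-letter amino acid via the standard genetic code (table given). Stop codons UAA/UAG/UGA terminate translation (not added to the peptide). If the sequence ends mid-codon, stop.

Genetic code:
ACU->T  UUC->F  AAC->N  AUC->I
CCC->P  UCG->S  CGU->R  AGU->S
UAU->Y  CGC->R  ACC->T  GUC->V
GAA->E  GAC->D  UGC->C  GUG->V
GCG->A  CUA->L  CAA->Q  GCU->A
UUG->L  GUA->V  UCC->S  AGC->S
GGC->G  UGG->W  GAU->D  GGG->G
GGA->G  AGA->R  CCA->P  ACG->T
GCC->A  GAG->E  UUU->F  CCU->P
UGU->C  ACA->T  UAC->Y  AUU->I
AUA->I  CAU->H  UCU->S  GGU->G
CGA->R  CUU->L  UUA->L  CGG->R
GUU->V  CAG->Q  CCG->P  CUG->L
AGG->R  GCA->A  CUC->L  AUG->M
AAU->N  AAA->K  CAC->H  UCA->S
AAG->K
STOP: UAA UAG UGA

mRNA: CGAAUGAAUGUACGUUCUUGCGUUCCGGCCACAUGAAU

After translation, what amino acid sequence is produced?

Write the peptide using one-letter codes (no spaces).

start AUG at pos 3
pos 3: AUG -> M; peptide=M
pos 6: AAU -> N; peptide=MN
pos 9: GUA -> V; peptide=MNV
pos 12: CGU -> R; peptide=MNVR
pos 15: UCU -> S; peptide=MNVRS
pos 18: UGC -> C; peptide=MNVRSC
pos 21: GUU -> V; peptide=MNVRSCV
pos 24: CCG -> P; peptide=MNVRSCVP
pos 27: GCC -> A; peptide=MNVRSCVPA
pos 30: ACA -> T; peptide=MNVRSCVPAT
pos 33: UGA -> STOP

Answer: MNVRSCVPAT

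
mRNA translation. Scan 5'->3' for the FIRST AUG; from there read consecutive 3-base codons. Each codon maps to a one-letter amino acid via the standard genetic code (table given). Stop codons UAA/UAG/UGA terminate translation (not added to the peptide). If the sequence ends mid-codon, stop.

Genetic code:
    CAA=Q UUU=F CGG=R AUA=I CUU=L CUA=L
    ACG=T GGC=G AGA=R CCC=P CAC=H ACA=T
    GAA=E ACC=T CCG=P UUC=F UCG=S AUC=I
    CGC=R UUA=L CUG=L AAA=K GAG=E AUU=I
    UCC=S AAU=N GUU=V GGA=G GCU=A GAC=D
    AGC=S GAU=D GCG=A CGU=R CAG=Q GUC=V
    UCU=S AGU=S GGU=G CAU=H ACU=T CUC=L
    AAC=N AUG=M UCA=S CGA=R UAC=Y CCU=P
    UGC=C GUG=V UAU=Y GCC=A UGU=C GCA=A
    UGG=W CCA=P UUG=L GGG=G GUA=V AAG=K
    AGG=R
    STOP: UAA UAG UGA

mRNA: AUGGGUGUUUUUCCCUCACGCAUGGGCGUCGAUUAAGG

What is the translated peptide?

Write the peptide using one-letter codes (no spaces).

Answer: MGVFPSRMGVD

Derivation:
start AUG at pos 0
pos 0: AUG -> M; peptide=M
pos 3: GGU -> G; peptide=MG
pos 6: GUU -> V; peptide=MGV
pos 9: UUU -> F; peptide=MGVF
pos 12: CCC -> P; peptide=MGVFP
pos 15: UCA -> S; peptide=MGVFPS
pos 18: CGC -> R; peptide=MGVFPSR
pos 21: AUG -> M; peptide=MGVFPSRM
pos 24: GGC -> G; peptide=MGVFPSRMG
pos 27: GUC -> V; peptide=MGVFPSRMGV
pos 30: GAU -> D; peptide=MGVFPSRMGVD
pos 33: UAA -> STOP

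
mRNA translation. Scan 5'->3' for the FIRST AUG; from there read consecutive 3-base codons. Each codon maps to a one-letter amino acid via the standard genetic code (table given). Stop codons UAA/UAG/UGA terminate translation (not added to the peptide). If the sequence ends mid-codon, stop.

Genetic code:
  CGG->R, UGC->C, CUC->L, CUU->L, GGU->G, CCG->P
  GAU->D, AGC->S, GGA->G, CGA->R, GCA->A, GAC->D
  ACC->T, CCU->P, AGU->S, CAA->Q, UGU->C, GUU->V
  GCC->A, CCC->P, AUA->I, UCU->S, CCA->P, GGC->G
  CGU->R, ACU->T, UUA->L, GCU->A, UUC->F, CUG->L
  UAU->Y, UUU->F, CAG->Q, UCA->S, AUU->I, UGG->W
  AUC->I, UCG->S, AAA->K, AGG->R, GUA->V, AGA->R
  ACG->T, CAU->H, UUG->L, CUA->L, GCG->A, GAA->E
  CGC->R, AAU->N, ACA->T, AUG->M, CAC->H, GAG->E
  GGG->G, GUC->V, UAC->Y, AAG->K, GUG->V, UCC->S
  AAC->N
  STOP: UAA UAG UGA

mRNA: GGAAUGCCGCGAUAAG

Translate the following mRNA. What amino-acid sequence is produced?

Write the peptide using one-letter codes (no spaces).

Answer: MPR

Derivation:
start AUG at pos 3
pos 3: AUG -> M; peptide=M
pos 6: CCG -> P; peptide=MP
pos 9: CGA -> R; peptide=MPR
pos 12: UAA -> STOP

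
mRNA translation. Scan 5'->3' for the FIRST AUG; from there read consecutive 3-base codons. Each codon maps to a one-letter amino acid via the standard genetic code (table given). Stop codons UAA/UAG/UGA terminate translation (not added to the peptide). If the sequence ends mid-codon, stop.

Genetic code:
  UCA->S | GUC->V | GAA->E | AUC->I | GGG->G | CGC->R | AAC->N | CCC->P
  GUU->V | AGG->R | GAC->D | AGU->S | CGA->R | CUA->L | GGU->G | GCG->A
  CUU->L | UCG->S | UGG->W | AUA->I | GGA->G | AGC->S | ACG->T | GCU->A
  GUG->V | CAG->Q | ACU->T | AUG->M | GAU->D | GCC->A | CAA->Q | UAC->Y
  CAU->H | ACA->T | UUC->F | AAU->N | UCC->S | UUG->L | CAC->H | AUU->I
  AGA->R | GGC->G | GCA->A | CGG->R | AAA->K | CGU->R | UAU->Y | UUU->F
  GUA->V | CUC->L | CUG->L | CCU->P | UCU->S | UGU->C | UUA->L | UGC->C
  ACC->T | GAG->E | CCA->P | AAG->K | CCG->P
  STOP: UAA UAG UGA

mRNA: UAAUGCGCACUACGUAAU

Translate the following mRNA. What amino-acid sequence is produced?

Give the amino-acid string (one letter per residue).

Answer: MRTT

Derivation:
start AUG at pos 2
pos 2: AUG -> M; peptide=M
pos 5: CGC -> R; peptide=MR
pos 8: ACU -> T; peptide=MRT
pos 11: ACG -> T; peptide=MRTT
pos 14: UAA -> STOP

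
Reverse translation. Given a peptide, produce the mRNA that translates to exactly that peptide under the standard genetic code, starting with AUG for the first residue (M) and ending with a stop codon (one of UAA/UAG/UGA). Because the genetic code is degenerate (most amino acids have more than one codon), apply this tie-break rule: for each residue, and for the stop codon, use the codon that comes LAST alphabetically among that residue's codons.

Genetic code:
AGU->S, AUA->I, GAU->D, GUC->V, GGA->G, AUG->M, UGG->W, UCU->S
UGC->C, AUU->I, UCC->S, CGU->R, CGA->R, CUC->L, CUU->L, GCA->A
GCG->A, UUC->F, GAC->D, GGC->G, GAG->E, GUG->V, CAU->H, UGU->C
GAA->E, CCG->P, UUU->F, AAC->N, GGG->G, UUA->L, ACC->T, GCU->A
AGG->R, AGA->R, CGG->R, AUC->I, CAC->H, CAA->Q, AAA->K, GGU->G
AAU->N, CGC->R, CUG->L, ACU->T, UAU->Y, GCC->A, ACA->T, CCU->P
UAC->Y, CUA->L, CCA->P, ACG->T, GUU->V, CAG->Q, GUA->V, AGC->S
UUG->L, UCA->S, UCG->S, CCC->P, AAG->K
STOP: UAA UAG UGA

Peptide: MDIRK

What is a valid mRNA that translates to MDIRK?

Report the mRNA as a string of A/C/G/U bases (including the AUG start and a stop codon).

Answer: mRNA: AUGGAUAUUCGUAAGUGA

Derivation:
residue 1: M -> AUG (start codon)
residue 2: D codons sorted = GAC,GAU -> pick last = GAU
residue 3: I codons sorted = AUA,AUC,AUU -> pick last = AUU
residue 4: R codons sorted = AGA,AGG,CGA,CGC,CGG,CGU -> pick last = CGU
residue 5: K codons sorted = AAA,AAG -> pick last = AAG
terminator: stop codons sorted = UAA,UAG,UGA -> pick last = UGA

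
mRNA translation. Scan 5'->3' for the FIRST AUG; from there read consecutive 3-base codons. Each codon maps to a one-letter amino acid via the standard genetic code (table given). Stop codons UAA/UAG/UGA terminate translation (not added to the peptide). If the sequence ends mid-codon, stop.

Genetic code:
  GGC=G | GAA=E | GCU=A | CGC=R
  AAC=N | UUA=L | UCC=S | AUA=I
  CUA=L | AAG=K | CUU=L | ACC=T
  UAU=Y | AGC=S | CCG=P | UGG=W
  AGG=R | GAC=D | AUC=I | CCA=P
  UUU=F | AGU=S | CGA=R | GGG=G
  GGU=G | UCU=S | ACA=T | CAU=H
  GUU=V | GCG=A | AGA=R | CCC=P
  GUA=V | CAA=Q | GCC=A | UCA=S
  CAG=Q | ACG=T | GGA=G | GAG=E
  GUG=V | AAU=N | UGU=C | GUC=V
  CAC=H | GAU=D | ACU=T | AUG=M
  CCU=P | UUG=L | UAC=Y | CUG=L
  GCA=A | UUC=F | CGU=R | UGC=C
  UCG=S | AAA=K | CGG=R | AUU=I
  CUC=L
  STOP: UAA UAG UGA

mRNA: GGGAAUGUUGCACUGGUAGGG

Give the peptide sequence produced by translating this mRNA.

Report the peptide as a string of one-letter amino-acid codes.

Answer: MLHW

Derivation:
start AUG at pos 4
pos 4: AUG -> M; peptide=M
pos 7: UUG -> L; peptide=ML
pos 10: CAC -> H; peptide=MLH
pos 13: UGG -> W; peptide=MLHW
pos 16: UAG -> STOP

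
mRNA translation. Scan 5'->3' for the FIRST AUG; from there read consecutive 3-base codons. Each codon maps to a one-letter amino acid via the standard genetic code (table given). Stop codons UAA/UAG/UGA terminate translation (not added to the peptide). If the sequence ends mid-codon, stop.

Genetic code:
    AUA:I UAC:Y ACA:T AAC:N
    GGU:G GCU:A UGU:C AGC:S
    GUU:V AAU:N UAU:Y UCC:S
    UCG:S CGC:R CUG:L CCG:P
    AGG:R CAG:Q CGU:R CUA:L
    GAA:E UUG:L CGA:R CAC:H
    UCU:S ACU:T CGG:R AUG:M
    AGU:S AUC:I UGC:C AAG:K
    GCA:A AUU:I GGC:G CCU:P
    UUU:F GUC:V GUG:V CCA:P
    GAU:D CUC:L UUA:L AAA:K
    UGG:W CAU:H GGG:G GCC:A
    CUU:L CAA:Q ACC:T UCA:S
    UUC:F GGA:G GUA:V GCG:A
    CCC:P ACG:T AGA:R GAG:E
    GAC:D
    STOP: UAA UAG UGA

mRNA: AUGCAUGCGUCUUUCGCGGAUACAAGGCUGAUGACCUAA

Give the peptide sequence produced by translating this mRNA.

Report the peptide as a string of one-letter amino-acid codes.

start AUG at pos 0
pos 0: AUG -> M; peptide=M
pos 3: CAU -> H; peptide=MH
pos 6: GCG -> A; peptide=MHA
pos 9: UCU -> S; peptide=MHAS
pos 12: UUC -> F; peptide=MHASF
pos 15: GCG -> A; peptide=MHASFA
pos 18: GAU -> D; peptide=MHASFAD
pos 21: ACA -> T; peptide=MHASFADT
pos 24: AGG -> R; peptide=MHASFADTR
pos 27: CUG -> L; peptide=MHASFADTRL
pos 30: AUG -> M; peptide=MHASFADTRLM
pos 33: ACC -> T; peptide=MHASFADTRLMT
pos 36: UAA -> STOP

Answer: MHASFADTRLMT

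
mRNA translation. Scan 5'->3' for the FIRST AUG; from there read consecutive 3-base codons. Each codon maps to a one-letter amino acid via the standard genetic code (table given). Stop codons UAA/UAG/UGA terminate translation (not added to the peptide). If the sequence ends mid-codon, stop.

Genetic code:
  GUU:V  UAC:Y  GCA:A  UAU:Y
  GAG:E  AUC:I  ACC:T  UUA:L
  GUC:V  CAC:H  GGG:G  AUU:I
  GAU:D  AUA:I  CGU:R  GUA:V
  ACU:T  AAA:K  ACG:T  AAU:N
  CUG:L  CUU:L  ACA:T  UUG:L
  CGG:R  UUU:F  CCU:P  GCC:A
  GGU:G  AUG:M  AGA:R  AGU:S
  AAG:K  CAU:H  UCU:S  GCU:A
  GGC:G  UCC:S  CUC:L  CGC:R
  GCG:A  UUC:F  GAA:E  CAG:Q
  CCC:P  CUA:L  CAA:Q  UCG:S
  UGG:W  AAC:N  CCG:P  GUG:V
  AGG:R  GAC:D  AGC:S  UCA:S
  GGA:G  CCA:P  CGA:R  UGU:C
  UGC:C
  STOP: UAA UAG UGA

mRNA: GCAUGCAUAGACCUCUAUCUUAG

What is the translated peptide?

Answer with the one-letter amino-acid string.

start AUG at pos 2
pos 2: AUG -> M; peptide=M
pos 5: CAU -> H; peptide=MH
pos 8: AGA -> R; peptide=MHR
pos 11: CCU -> P; peptide=MHRP
pos 14: CUA -> L; peptide=MHRPL
pos 17: UCU -> S; peptide=MHRPLS
pos 20: UAG -> STOP

Answer: MHRPLS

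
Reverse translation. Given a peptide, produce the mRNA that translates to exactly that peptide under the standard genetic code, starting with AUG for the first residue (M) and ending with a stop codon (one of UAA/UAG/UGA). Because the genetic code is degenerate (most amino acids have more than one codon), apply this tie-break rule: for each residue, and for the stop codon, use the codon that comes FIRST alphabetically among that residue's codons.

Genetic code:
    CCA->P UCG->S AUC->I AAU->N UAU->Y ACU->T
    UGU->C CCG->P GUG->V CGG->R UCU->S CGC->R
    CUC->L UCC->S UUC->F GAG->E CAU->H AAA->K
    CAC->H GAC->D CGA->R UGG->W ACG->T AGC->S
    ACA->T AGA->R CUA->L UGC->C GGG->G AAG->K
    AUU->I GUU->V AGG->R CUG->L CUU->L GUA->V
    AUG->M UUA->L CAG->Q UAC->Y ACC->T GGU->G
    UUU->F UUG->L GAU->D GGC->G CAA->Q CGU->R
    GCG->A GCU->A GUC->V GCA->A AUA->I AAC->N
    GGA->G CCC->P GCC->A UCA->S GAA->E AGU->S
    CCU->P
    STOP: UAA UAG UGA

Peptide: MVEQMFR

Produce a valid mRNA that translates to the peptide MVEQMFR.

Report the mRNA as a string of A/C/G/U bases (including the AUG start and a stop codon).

residue 1: M -> AUG (start codon)
residue 2: V codons sorted = GUA,GUC,GUG,GUU -> pick first = GUA
residue 3: E codons sorted = GAA,GAG -> pick first = GAA
residue 4: Q codons sorted = CAA,CAG -> pick first = CAA
residue 5: M -> AUG (only codon)
residue 6: F codons sorted = UUC,UUU -> pick first = UUC
residue 7: R codons sorted = AGA,AGG,CGA,CGC,CGG,CGU -> pick first = AGA
terminator: stop codons sorted = UAA,UAG,UGA -> pick first = UAA

Answer: mRNA: AUGGUAGAACAAAUGUUCAGAUAA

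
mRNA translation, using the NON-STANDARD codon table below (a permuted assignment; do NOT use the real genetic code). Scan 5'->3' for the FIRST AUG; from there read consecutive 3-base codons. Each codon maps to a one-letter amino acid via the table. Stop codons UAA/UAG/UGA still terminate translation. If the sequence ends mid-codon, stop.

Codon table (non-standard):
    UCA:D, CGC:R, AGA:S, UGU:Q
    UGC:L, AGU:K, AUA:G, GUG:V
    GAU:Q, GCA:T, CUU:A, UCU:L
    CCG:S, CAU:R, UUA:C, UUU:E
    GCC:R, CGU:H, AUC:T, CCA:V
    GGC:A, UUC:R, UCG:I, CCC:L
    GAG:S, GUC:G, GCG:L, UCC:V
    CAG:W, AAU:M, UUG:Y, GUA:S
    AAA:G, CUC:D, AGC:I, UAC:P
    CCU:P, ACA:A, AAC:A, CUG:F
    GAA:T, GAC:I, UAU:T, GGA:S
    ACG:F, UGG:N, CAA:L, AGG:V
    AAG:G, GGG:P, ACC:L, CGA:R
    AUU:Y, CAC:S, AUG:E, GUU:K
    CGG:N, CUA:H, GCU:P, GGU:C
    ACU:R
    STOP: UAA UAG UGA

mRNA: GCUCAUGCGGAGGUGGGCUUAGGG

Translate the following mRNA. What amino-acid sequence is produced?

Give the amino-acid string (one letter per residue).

start AUG at pos 4
pos 4: AUG -> E; peptide=E
pos 7: CGG -> N; peptide=EN
pos 10: AGG -> V; peptide=ENV
pos 13: UGG -> N; peptide=ENVN
pos 16: GCU -> P; peptide=ENVNP
pos 19: UAG -> STOP

Answer: ENVNP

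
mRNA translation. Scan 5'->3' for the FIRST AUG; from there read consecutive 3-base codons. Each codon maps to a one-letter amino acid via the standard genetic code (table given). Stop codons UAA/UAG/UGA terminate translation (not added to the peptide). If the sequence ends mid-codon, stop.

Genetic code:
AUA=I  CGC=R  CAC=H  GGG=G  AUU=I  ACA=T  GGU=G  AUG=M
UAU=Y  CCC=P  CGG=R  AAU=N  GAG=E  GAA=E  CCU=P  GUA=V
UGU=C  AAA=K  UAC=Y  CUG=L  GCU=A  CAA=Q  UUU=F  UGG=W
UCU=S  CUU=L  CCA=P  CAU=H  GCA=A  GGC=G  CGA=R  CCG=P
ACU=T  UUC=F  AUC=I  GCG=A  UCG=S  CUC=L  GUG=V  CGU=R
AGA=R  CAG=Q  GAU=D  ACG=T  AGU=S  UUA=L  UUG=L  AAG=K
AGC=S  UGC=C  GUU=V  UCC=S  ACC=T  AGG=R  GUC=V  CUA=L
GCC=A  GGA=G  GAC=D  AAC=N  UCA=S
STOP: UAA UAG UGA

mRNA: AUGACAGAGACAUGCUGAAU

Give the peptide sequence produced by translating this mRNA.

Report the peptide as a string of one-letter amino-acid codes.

Answer: MTETC

Derivation:
start AUG at pos 0
pos 0: AUG -> M; peptide=M
pos 3: ACA -> T; peptide=MT
pos 6: GAG -> E; peptide=MTE
pos 9: ACA -> T; peptide=MTET
pos 12: UGC -> C; peptide=MTETC
pos 15: UGA -> STOP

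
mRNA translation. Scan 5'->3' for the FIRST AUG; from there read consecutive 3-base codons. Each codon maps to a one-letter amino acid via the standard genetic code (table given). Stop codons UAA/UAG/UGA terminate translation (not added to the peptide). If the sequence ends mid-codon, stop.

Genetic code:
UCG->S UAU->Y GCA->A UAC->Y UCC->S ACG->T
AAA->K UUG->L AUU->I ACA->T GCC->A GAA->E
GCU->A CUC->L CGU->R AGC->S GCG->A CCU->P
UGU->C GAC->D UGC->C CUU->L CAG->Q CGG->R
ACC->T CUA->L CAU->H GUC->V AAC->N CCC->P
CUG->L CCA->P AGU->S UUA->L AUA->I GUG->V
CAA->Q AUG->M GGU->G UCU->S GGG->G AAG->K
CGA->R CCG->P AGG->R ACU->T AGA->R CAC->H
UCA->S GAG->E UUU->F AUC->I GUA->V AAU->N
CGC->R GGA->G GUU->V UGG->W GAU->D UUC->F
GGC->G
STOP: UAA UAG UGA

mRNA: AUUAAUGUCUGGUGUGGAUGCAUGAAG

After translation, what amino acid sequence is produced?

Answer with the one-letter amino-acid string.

Answer: MSGVDA

Derivation:
start AUG at pos 4
pos 4: AUG -> M; peptide=M
pos 7: UCU -> S; peptide=MS
pos 10: GGU -> G; peptide=MSG
pos 13: GUG -> V; peptide=MSGV
pos 16: GAU -> D; peptide=MSGVD
pos 19: GCA -> A; peptide=MSGVDA
pos 22: UGA -> STOP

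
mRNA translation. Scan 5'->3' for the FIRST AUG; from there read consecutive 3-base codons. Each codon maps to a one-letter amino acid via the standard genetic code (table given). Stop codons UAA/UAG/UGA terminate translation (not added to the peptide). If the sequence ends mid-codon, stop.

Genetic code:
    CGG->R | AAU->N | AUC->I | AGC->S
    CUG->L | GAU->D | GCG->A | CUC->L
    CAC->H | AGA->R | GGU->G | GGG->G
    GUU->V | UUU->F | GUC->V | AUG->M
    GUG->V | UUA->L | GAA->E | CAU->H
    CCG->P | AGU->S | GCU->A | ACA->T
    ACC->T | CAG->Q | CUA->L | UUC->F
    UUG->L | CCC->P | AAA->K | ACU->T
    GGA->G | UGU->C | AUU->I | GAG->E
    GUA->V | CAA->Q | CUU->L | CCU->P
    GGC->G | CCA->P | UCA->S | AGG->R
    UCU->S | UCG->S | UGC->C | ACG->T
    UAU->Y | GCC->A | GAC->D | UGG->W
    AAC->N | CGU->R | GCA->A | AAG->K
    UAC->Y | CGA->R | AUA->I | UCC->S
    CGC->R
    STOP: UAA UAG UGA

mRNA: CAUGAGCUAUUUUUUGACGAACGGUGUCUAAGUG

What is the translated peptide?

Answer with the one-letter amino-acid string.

Answer: MSYFLTNGV

Derivation:
start AUG at pos 1
pos 1: AUG -> M; peptide=M
pos 4: AGC -> S; peptide=MS
pos 7: UAU -> Y; peptide=MSY
pos 10: UUU -> F; peptide=MSYF
pos 13: UUG -> L; peptide=MSYFL
pos 16: ACG -> T; peptide=MSYFLT
pos 19: AAC -> N; peptide=MSYFLTN
pos 22: GGU -> G; peptide=MSYFLTNG
pos 25: GUC -> V; peptide=MSYFLTNGV
pos 28: UAA -> STOP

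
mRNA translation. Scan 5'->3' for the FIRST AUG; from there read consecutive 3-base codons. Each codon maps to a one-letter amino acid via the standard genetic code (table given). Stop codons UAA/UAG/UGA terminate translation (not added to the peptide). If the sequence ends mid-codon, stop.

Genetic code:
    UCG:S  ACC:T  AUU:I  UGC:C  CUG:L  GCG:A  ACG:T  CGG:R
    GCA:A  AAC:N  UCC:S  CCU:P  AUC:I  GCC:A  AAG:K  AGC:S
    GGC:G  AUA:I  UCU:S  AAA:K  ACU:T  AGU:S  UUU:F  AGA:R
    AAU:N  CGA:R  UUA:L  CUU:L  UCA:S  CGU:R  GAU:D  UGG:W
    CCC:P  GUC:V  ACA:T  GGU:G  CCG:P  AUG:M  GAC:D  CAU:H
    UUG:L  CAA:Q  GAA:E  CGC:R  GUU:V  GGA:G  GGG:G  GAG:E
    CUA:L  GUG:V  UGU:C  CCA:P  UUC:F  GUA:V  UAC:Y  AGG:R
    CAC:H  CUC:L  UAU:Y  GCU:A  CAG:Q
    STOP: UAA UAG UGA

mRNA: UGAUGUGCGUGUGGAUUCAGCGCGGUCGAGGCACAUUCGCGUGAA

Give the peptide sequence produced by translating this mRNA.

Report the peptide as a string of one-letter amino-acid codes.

start AUG at pos 2
pos 2: AUG -> M; peptide=M
pos 5: UGC -> C; peptide=MC
pos 8: GUG -> V; peptide=MCV
pos 11: UGG -> W; peptide=MCVW
pos 14: AUU -> I; peptide=MCVWI
pos 17: CAG -> Q; peptide=MCVWIQ
pos 20: CGC -> R; peptide=MCVWIQR
pos 23: GGU -> G; peptide=MCVWIQRG
pos 26: CGA -> R; peptide=MCVWIQRGR
pos 29: GGC -> G; peptide=MCVWIQRGRG
pos 32: ACA -> T; peptide=MCVWIQRGRGT
pos 35: UUC -> F; peptide=MCVWIQRGRGTF
pos 38: GCG -> A; peptide=MCVWIQRGRGTFA
pos 41: UGA -> STOP

Answer: MCVWIQRGRGTFA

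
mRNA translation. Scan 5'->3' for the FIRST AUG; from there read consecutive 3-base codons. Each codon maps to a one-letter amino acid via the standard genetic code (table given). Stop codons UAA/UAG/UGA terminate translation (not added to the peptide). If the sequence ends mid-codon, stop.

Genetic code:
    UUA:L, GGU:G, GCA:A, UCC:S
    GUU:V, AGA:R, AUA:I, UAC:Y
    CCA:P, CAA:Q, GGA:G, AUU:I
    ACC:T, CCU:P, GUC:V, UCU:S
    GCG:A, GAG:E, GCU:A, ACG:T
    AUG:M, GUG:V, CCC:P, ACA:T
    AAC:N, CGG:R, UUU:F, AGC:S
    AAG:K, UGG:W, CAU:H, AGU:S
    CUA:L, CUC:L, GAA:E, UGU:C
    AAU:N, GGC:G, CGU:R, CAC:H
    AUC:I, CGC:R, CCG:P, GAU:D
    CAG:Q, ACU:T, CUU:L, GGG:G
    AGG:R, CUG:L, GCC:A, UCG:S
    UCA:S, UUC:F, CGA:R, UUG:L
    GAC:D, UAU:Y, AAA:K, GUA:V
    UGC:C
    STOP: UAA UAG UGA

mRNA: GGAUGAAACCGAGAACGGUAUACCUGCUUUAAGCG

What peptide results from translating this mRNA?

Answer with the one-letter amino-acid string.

start AUG at pos 2
pos 2: AUG -> M; peptide=M
pos 5: AAA -> K; peptide=MK
pos 8: CCG -> P; peptide=MKP
pos 11: AGA -> R; peptide=MKPR
pos 14: ACG -> T; peptide=MKPRT
pos 17: GUA -> V; peptide=MKPRTV
pos 20: UAC -> Y; peptide=MKPRTVY
pos 23: CUG -> L; peptide=MKPRTVYL
pos 26: CUU -> L; peptide=MKPRTVYLL
pos 29: UAA -> STOP

Answer: MKPRTVYLL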